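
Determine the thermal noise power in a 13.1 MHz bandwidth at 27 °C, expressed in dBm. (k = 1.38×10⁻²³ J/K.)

−102.7 dBm

T = 27 °C + 273.15 = 300.15 K
P_n = kTB = 1.38×10⁻²³ × 300.15 × 1.31×10⁷ = 5.43×10⁻¹⁴ W
In dBm: 10 log₁₀(5.43×10⁻¹⁴ / 10⁻³) = −102.7 dBm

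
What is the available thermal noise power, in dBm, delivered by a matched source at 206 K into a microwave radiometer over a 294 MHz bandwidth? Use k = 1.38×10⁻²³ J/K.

−90.8 dBm

P_n = kTB = 1.38×10⁻²³ × 206 × 2.94×10⁸ = 8.36×10⁻¹³ W
In dBm: 10 log₁₀(8.36×10⁻¹³ / 10⁻³) = −90.8 dBm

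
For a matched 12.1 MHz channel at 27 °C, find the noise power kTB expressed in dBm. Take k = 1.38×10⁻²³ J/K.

T = 27 °C + 273.15 = 300.15 K
P_n = kTB = 1.38×10⁻²³ × 300.15 × 1.21×10⁷ = 5.01×10⁻¹⁴ W
In dBm: 10 log₁₀(5.01×10⁻¹⁴ / 10⁻³) = −103.0 dBm

−103.0 dBm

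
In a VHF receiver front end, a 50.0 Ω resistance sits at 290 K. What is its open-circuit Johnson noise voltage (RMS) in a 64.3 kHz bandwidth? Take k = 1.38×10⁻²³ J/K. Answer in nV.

227 nV

V_n = √(4kTRB)
4kTRB = 4 × 1.38×10⁻²³ × 290 × 5.00×10¹ × 6.43×10⁴ = 5.15×10⁻¹⁴ V²
V_n = √(5.15×10⁻¹⁴) = 2.27×10⁻⁷ V = 227 nV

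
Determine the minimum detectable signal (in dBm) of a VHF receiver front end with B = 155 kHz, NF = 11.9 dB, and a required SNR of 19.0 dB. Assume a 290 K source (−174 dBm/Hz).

−91.2 dBm

Sensitivity = −174 + 10 log₁₀(B) + NF + SNR_min
= −174 + 51.9 + 11.9 + 19.0
= −91.2 dBm → −91.2 dBm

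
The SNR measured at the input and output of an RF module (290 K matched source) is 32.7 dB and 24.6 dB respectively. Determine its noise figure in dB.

8.1 dB

NF (dB) = SNR_in(dB) − SNR_out(dB) when the source is at T₀
NF = 32.7 − 24.6 = 8.1 dB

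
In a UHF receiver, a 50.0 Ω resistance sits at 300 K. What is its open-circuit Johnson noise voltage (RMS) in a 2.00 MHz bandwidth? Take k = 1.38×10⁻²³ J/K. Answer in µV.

1.29 µV

V_n = √(4kTRB)
4kTRB = 4 × 1.38×10⁻²³ × 300 × 5.00×10¹ × 2.00×10⁶ = 1.66×10⁻¹² V²
V_n = √(1.66×10⁻¹²) = 1.29×10⁻⁶ V = 1.29 µV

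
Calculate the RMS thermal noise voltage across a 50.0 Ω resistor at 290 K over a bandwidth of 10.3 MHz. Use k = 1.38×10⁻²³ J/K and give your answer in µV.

2.87 µV

V_n = √(4kTRB)
4kTRB = 4 × 1.38×10⁻²³ × 290 × 5.00×10¹ × 1.03×10⁷ = 8.24×10⁻¹² V²
V_n = √(8.24×10⁻¹²) = 2.87×10⁻⁶ V = 2.87 µV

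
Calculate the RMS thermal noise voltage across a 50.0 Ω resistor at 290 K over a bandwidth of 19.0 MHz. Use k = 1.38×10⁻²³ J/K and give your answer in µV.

3.90 µV

V_n = √(4kTRB)
4kTRB = 4 × 1.38×10⁻²³ × 290 × 5.00×10¹ × 1.90×10⁷ = 1.52×10⁻¹¹ V²
V_n = √(1.52×10⁻¹¹) = 3.90×10⁻⁶ V = 3.90 µV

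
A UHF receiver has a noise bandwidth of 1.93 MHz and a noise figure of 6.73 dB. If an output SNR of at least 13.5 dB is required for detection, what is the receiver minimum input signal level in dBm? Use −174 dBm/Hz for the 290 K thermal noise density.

Sensitivity = −174 + 10 log₁₀(B) + NF + SNR_min
= −174 + 62.86 + 6.73 + 13.5
= −90.91 dBm → −90.9 dBm

−90.9 dBm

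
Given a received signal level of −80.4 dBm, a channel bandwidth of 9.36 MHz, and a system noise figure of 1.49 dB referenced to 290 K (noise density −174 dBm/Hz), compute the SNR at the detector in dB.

Noise floor: N = −174 + 10 log₁₀(B) + NF
10 log₁₀(9.36×10⁶) = 69.71 dB
N = −174 + 69.71 + 1.49 = −102.80 dBm
SNR = P_sig − N = −80.4 − (−102.80) = 22.40 dB → 22.4 dB

22.4 dB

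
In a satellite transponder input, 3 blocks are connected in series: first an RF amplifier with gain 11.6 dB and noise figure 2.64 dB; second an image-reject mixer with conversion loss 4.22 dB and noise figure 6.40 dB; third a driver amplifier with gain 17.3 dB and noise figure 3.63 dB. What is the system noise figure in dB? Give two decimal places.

Convert to linear (a loss of L dB is a gain of −L dB): F_i = 10^(NF_i/10), G_i = 10^(G_i,dB/10)
  Stage 1: F_1 = 10^(2.64/10) = 1.837, G_1 = 10^(11.6/10) = 14.45
  Stage 2: F_2 = 10^(6.40/10) = 4.365, G_2 = 10^(−4.22/10) = 0.3784
  Stage 3: F_3 = 10^(3.63/10) = 2.307, G_3 = 10^(17.3/10) = 53.70
Friis cascade:
  F = 1.837 + (4.365 − 1)/14.45 + (2.307 − 1)/5.470 = 2.308
NF = 10 log₁₀(2.308) = 3.63 dB

3.63 dB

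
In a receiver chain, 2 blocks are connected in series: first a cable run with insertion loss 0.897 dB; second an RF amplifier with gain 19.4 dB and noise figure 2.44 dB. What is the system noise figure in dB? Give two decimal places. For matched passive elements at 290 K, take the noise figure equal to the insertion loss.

3.34 dB

Convert to linear (a loss of L dB is a gain of −L dB): F_i = 10^(NF_i/10), G_i = 10^(G_i,dB/10)
  Stage 1: F_1 = 10^(0.897/10) = 1.229, G_1 = 10^(−0.897/10) = 0.8134
  Stage 2: F_2 = 10^(2.44/10) = 1.754, G_2 = 10^(19.4/10) = 87.10
Friis cascade:
  F = 1.229 + (1.754 − 1)/0.8134 = 2.156
NF = 10 log₁₀(2.156) = 3.34 dB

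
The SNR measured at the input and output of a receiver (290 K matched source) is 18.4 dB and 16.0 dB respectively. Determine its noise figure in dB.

2.4 dB

NF (dB) = SNR_in(dB) − SNR_out(dB) when the source is at T₀
NF = 18.4 − 16.0 = 2.4 dB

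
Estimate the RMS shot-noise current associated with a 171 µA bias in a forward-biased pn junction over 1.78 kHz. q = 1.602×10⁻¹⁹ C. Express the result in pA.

312 pA

I_n = √(2qI·B)
2qI·B = 2 × 1.602×10⁻¹⁹ × 1.71×10⁻⁴ × 1.78×10³ = 9.75×10⁻²⁰ A²
I_n = √(9.75×10⁻²⁰) = 3.12×10⁻¹⁰ A = 312 pA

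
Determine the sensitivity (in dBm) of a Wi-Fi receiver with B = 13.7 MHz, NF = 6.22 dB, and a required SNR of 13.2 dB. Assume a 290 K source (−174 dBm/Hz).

−83.2 dBm

Sensitivity = −174 + 10 log₁₀(B) + NF + SNR_min
= −174 + 71.37 + 6.22 + 13.2
= −83.21 dBm → −83.2 dBm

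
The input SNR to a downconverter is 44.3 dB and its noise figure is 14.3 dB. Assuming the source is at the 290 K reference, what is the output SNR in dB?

By definition F = SNR_in/SNR_out, so in dB: SNR_out = SNR_in − NF
SNR_out = 44.3 − 14.3 = 30.0 dB

30.0 dB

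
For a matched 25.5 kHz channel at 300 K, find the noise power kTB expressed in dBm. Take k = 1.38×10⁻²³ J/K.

−129.8 dBm

P_n = kTB = 1.38×10⁻²³ × 300 × 2.55×10⁴ = 1.06×10⁻¹⁶ W
In dBm: 10 log₁₀(1.06×10⁻¹⁶ / 10⁻³) = −129.8 dBm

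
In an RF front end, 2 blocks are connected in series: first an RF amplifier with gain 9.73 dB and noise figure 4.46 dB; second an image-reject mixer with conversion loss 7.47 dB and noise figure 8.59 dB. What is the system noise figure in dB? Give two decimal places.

5.38 dB

Convert to linear (a loss of L dB is a gain of −L dB): F_i = 10^(NF_i/10), G_i = 10^(G_i,dB/10)
  Stage 1: F_1 = 10^(4.46/10) = 2.793, G_1 = 10^(9.73/10) = 9.397
  Stage 2: F_2 = 10^(8.59/10) = 7.228, G_2 = 10^(−7.47/10) = 0.1791
Friis cascade:
  F = 2.793 + (7.228 − 1)/9.397 = 3.455
NF = 10 log₁₀(3.455) = 5.38 dB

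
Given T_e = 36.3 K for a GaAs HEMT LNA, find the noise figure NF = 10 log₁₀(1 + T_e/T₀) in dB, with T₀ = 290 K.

F = 1 + T_e/T₀ = 1 + 36.3/290 = 1.12517
NF = 10 log₁₀(1.12517) = 0.512 dB

0.512 dB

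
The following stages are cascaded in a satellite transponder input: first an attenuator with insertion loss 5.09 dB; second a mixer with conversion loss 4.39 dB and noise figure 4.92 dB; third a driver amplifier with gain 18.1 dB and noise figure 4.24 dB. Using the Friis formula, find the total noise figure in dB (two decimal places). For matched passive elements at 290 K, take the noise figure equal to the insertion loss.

13.93 dB

Convert to linear (a loss of L dB is a gain of −L dB): F_i = 10^(NF_i/10), G_i = 10^(G_i,dB/10)
  Stage 1: F_1 = 10^(5.09/10) = 3.228, G_1 = 10^(−5.09/10) = 0.3097
  Stage 2: F_2 = 10^(4.92/10) = 3.105, G_2 = 10^(−4.39/10) = 0.3639
  Stage 3: F_3 = 10^(4.24/10) = 2.655, G_3 = 10^(18.1/10) = 64.57
Friis cascade:
  F = 3.228 + (3.105 − 1)/0.3097 + (2.655 − 1)/0.1127 = 24.70
NF = 10 log₁₀(24.70) = 13.93 dB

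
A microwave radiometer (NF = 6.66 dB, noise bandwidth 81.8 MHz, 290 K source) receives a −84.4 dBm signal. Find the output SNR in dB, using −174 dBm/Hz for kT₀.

3.8 dB

Noise floor: N = −174 + 10 log₁₀(B) + NF
10 log₁₀(8.18×10⁷) = 79.13 dB
N = −174 + 79.13 + 6.66 = −88.21 dBm
SNR = P_sig − N = −84.4 − (−88.21) = 3.81 dB → 3.8 dB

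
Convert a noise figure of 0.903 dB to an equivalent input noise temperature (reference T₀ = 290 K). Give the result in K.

F = 10^(0.903/10) = 1.23112
T_e = (F − 1)·T₀ = (1.23112 − 1) × 290 = 67.0 K

67.0 K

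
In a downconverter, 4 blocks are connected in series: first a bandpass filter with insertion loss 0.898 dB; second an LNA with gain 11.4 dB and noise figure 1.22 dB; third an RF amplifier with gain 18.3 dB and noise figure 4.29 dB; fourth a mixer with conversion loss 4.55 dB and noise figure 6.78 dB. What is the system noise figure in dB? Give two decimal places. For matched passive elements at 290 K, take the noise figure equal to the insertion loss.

Convert to linear (a loss of L dB is a gain of −L dB): F_i = 10^(NF_i/10), G_i = 10^(G_i,dB/10)
  Stage 1: F_1 = 10^(0.898/10) = 1.230, G_1 = 10^(−0.898/10) = 0.8132
  Stage 2: F_2 = 10^(1.22/10) = 1.324, G_2 = 10^(11.4/10) = 13.80
  Stage 3: F_3 = 10^(4.29/10) = 2.685, G_3 = 10^(18.3/10) = 67.61
  Stage 4: F_4 = 10^(6.78/10) = 4.764, G_4 = 10^(−4.55/10) = 0.3508
Friis cascade:
  F = 1.230 + (1.324 − 1)/0.8132 + (2.685 − 1)/11.23 + (4.764 − 1)/758.9 = 1.784
NF = 10 log₁₀(1.784) = 2.51 dB

2.51 dB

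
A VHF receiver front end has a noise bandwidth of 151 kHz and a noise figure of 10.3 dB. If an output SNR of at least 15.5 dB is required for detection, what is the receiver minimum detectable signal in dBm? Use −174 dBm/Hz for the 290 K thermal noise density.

Sensitivity = −174 + 10 log₁₀(B) + NF + SNR_min
= −174 + 51.79 + 10.3 + 15.5
= −96.41 dBm → −96.4 dBm

−96.4 dBm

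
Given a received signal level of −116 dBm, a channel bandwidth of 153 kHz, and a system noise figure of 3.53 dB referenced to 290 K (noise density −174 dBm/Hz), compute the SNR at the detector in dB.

2.6 dB

Noise floor: N = −174 + 10 log₁₀(B) + NF
10 log₁₀(1.53×10⁵) = 51.85 dB
N = −174 + 51.85 + 3.53 = −118.62 dBm
SNR = P_sig − N = −116 − (−118.62) = 2.62 dB → 2.6 dB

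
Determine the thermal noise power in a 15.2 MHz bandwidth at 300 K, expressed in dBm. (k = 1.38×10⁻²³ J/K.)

P_n = kTB = 1.38×10⁻²³ × 300 × 1.52×10⁷ = 6.29×10⁻¹⁴ W
In dBm: 10 log₁₀(6.29×10⁻¹⁴ / 10⁻³) = −102.0 dBm

−102.0 dBm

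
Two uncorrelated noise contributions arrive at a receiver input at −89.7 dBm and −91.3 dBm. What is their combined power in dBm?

−87.4 dBm

Convert to linear, add, convert back:
P₁ = 1.07×10⁻¹² W, P₂ = 7.41×10⁻¹³ W
P_tot = 1.81×10⁻¹² W → 10 log₁₀(P_tot / 10⁻³) = −87.4 dBm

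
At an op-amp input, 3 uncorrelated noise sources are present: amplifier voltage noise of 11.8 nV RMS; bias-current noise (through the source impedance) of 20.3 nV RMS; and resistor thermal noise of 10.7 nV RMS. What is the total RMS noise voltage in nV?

25.8 nV

Uncorrelated sources add in power (mean-square): V_tot = √(ΣV_i²)
V_tot = √[(1.18×10⁻⁸)² + (2.03×10⁻⁸)² + (1.07×10⁻⁸)²] = 2.58×10⁻⁸ V = 25.8 nV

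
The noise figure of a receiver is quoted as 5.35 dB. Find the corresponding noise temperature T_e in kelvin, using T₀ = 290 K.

F = 10^(5.35/10) = 3.42768
T_e = (F − 1)·T₀ = (3.42768 − 1) × 290 = 704 K

704 K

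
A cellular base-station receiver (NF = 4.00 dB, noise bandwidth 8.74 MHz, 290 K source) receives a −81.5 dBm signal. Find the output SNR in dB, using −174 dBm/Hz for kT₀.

19.1 dB

Noise floor: N = −174 + 10 log₁₀(B) + NF
10 log₁₀(8.74×10⁶) = 69.42 dB
N = −174 + 69.42 + 4.00 = −100.58 dBm
SNR = P_sig − N = −81.5 − (−100.58) = 19.08 dB → 19.1 dB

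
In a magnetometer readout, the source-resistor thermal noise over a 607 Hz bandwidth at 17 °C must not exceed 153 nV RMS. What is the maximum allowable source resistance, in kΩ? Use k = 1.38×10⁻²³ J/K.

2.41 kΩ

T = 17 °C + 273.15 = 290.15 K
Johnson–Nyquist: V_n = √(4kTRB) ⇒ R = V_n² / (4kTB)
4kTB = 4 × 1.38×10⁻²³ × 290.15 × 6.07×10² = 9.72×10⁻¹⁸
R = (1.53×10⁻⁷)² / 9.72×10⁻¹⁸ = 2.41×10³ Ω = 2.41 kΩ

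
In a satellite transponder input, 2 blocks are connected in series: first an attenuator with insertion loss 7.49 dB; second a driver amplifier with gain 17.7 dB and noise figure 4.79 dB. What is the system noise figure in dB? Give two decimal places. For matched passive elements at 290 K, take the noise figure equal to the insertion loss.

Convert to linear (a loss of L dB is a gain of −L dB): F_i = 10^(NF_i/10), G_i = 10^(G_i,dB/10)
  Stage 1: F_1 = 10^(7.49/10) = 5.610, G_1 = 10^(−7.49/10) = 0.1782
  Stage 2: F_2 = 10^(4.79/10) = 3.013, G_2 = 10^(17.7/10) = 58.88
Friis cascade:
  F = 5.610 + (3.013 − 1)/0.1782 = 16.90
NF = 10 log₁₀(16.90) = 12.28 dB

12.28 dB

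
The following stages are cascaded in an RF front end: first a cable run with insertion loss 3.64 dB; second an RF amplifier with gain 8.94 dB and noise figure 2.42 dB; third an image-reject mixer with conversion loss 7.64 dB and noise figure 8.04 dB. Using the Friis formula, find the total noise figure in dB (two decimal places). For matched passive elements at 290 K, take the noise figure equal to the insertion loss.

7.50 dB

Convert to linear (a loss of L dB is a gain of −L dB): F_i = 10^(NF_i/10), G_i = 10^(G_i,dB/10)
  Stage 1: F_1 = 10^(3.64/10) = 2.312, G_1 = 10^(−3.64/10) = 0.4325
  Stage 2: F_2 = 10^(2.42/10) = 1.746, G_2 = 10^(8.94/10) = 7.834
  Stage 3: F_3 = 10^(8.04/10) = 6.368, G_3 = 10^(−7.64/10) = 0.1722
Friis cascade:
  F = 2.312 + (1.746 − 1)/0.4325 + (6.368 − 1)/3.388 = 5.621
NF = 10 log₁₀(5.621) = 7.50 dB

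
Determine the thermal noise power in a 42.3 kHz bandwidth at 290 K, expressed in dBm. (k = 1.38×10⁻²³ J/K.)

P_n = kTB = 1.38×10⁻²³ × 290 × 4.23×10⁴ = 1.69×10⁻¹⁶ W
In dBm: 10 log₁₀(1.69×10⁻¹⁶ / 10⁻³) = −127.7 dBm

−127.7 dBm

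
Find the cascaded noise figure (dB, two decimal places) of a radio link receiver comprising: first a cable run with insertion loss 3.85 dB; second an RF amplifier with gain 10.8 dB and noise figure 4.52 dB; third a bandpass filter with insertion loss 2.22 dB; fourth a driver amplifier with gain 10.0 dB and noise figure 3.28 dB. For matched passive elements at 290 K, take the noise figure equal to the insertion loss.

8.68 dB

Convert to linear (a loss of L dB is a gain of −L dB): F_i = 10^(NF_i/10), G_i = 10^(G_i,dB/10)
  Stage 1: F_1 = 10^(3.85/10) = 2.427, G_1 = 10^(−3.85/10) = 0.4121
  Stage 2: F_2 = 10^(4.52/10) = 2.831, G_2 = 10^(10.8/10) = 12.02
  Stage 3: F_3 = 10^(2.22/10) = 1.667, G_3 = 10^(−2.22/10) = 0.5998
  Stage 4: F_4 = 10^(3.28/10) = 2.128, G_4 = 10^(10.0/10) = 10.00
Friis cascade:
  F = 2.427 + (2.831 − 1)/0.4121 + (1.667 − 1)/4.955 + (2.128 − 1)/2.972 = 7.385
NF = 10 log₁₀(7.385) = 8.68 dB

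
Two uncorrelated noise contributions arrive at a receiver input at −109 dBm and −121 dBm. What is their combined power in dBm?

Convert to linear, add, convert back:
P₁ = 1.26×10⁻¹⁴ W, P₂ = 7.94×10⁻¹⁶ W
P_tot = 1.34×10⁻¹⁴ W → 10 log₁₀(P_tot / 10⁻³) = −108.7 dBm

−108.7 dBm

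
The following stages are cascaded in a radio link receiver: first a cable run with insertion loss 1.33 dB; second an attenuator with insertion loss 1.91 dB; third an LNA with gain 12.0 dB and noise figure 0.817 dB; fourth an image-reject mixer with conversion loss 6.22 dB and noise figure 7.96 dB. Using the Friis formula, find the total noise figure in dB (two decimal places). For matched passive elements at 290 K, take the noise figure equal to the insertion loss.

Convert to linear (a loss of L dB is a gain of −L dB): F_i = 10^(NF_i/10), G_i = 10^(G_i,dB/10)
  Stage 1: F_1 = 10^(1.33/10) = 1.358, G_1 = 10^(−1.33/10) = 0.7362
  Stage 2: F_2 = 10^(1.91/10) = 1.552, G_2 = 10^(−1.91/10) = 0.6442
  Stage 3: F_3 = 10^(0.817/10) = 1.207, G_3 = 10^(12.0/10) = 15.85
  Stage 4: F_4 = 10^(7.96/10) = 6.252, G_4 = 10^(−6.22/10) = 0.2388
Friis cascade:
  F = 1.358 + (1.552 − 1)/0.7362 + (1.207 − 1)/0.4742 + (6.252 − 1)/7.516 = 3.244
NF = 10 log₁₀(3.244) = 5.11 dB

5.11 dB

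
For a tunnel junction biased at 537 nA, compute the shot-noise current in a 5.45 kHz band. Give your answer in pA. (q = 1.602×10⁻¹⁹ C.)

30.6 pA

I_n = √(2qI·B)
2qI·B = 2 × 1.602×10⁻¹⁹ × 5.37×10⁻⁷ × 5.45×10³ = 9.38×10⁻²² A²
I_n = √(9.38×10⁻²²) = 3.06×10⁻¹¹ A = 30.6 pA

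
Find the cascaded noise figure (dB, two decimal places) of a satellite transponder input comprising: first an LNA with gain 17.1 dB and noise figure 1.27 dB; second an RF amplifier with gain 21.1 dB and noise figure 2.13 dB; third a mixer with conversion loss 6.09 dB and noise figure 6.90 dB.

1.31 dB

Convert to linear (a loss of L dB is a gain of −L dB): F_i = 10^(NF_i/10), G_i = 10^(G_i,dB/10)
  Stage 1: F_1 = 10^(1.27/10) = 1.340, G_1 = 10^(17.1/10) = 51.29
  Stage 2: F_2 = 10^(2.13/10) = 1.633, G_2 = 10^(21.1/10) = 128.8
  Stage 3: F_3 = 10^(6.90/10) = 4.898, G_3 = 10^(−6.09/10) = 0.2460
Friis cascade:
  F = 1.340 + (1.633 − 1)/51.29 + (4.898 − 1)/6607 = 1.353
NF = 10 log₁₀(1.353) = 1.31 dB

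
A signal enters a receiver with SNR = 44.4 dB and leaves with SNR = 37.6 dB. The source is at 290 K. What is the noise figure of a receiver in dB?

6.8 dB

NF (dB) = SNR_in(dB) − SNR_out(dB) when the source is at T₀
NF = 44.4 − 37.6 = 6.8 dB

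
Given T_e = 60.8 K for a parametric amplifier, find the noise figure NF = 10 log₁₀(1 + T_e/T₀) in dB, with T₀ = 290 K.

F = 1 + T_e/T₀ = 1 + 60.8/290 = 1.20966
NF = 10 log₁₀(1.20966) = 0.827 dB

0.827 dB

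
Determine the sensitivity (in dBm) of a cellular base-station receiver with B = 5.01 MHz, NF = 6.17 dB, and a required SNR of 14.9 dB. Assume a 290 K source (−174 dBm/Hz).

−85.9 dBm

Sensitivity = −174 + 10 log₁₀(B) + NF + SNR_min
= −174 + 67 + 6.17 + 14.9
= −85.93 dBm → −85.9 dBm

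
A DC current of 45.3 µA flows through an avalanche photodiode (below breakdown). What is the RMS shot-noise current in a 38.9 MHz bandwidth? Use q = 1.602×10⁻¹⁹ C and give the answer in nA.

I_n = √(2qI·B)
2qI·B = 2 × 1.602×10⁻¹⁹ × 4.53×10⁻⁵ × 3.89×10⁷ = 5.65×10⁻¹⁶ A²
I_n = √(5.65×10⁻¹⁶) = 2.38×10⁻⁸ A = 23.8 nA

23.8 nA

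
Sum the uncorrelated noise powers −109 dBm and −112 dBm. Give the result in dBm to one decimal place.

−107.2 dBm

Convert to linear, add, convert back:
P₁ = 1.26×10⁻¹⁴ W, P₂ = 6.31×10⁻¹⁵ W
P_tot = 1.89×10⁻¹⁴ W → 10 log₁₀(P_tot / 10⁻³) = −107.2 dBm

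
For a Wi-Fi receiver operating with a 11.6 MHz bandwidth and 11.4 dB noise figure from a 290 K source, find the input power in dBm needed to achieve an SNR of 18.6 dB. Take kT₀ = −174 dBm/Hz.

Sensitivity = −174 + 10 log₁₀(B) + NF + SNR_min
= −174 + 70.64 + 11.4 + 18.6
= −73.36 dBm → −73.4 dBm

−73.4 dBm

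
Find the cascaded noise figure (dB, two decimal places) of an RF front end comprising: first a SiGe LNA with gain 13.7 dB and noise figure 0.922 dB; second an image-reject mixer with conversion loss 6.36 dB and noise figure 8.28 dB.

1.71 dB

Convert to linear (a loss of L dB is a gain of −L dB): F_i = 10^(NF_i/10), G_i = 10^(G_i,dB/10)
  Stage 1: F_1 = 10^(0.922/10) = 1.237, G_1 = 10^(13.7/10) = 23.44
  Stage 2: F_2 = 10^(8.28/10) = 6.730, G_2 = 10^(−6.36/10) = 0.2312
Friis cascade:
  F = 1.237 + (6.730 − 1)/23.44 = 1.481
NF = 10 log₁₀(1.481) = 1.71 dB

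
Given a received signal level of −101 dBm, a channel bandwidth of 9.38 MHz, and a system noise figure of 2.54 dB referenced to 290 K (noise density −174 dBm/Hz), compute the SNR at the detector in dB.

Noise floor: N = −174 + 10 log₁₀(B) + NF
10 log₁₀(9.38×10⁶) = 69.72 dB
N = −174 + 69.72 + 2.54 = −101.74 dBm
SNR = P_sig − N = −101 − (−101.74) = 0.74 dB → 0.7 dB

0.7 dB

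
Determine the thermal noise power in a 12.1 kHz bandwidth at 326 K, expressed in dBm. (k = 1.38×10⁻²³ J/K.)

P_n = kTB = 1.38×10⁻²³ × 326 × 1.21×10⁴ = 5.44×10⁻¹⁷ W
In dBm: 10 log₁₀(5.44×10⁻¹⁷ / 10⁻³) = −132.6 dBm

−132.6 dBm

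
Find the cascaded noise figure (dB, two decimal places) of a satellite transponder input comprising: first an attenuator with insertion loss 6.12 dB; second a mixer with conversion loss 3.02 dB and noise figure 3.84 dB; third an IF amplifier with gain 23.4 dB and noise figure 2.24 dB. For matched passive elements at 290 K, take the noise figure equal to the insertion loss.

Convert to linear (a loss of L dB is a gain of −L dB): F_i = 10^(NF_i/10), G_i = 10^(G_i,dB/10)
  Stage 1: F_1 = 10^(6.12/10) = 4.093, G_1 = 10^(−6.12/10) = 0.2443
  Stage 2: F_2 = 10^(3.84/10) = 2.421, G_2 = 10^(−3.02/10) = 0.4989
  Stage 3: F_3 = 10^(2.24/10) = 1.675, G_3 = 10^(23.4/10) = 218.8
Friis cascade:
  F = 4.093 + (2.421 − 1)/0.2443 + (1.675 − 1)/0.1219 = 15.45
NF = 10 log₁₀(15.45) = 11.89 dB

11.89 dB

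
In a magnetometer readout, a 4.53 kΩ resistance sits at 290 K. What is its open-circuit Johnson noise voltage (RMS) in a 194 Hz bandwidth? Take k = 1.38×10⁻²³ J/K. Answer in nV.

119 nV

V_n = √(4kTRB)
4kTRB = 4 × 1.38×10⁻²³ × 290 × 4.53×10³ × 1.94×10² = 1.41×10⁻¹⁴ V²
V_n = √(1.41×10⁻¹⁴) = 1.19×10⁻⁷ V = 119 nV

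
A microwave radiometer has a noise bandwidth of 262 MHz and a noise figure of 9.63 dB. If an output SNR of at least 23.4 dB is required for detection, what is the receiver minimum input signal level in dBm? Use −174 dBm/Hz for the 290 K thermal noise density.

−56.8 dBm

Sensitivity = −174 + 10 log₁₀(B) + NF + SNR_min
= −174 + 84.18 + 9.63 + 23.4
= −56.79 dBm → −56.8 dBm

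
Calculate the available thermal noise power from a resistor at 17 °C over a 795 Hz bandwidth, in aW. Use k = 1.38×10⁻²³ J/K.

3.18 aW

T = 17 °C + 273.15 = 290.15 K
P_n = kTB = 1.38×10⁻²³ × 290.15 × 7.95×10² = 3.18×10⁻¹⁸ W = 3.18 aW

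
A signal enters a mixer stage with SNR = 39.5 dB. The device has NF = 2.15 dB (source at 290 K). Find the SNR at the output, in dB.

By definition F = SNR_in/SNR_out, so in dB: SNR_out = SNR_in − NF
SNR_out = 39.5 − 2.15 = 37.35 dB

37.35 dB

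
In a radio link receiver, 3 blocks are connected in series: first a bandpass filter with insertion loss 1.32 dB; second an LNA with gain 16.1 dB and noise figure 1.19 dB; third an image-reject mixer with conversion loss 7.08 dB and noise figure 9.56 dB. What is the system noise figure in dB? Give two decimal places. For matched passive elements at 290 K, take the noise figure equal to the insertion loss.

3.12 dB

Convert to linear (a loss of L dB is a gain of −L dB): F_i = 10^(NF_i/10), G_i = 10^(G_i,dB/10)
  Stage 1: F_1 = 10^(1.32/10) = 1.355, G_1 = 10^(−1.32/10) = 0.7379
  Stage 2: F_2 = 10^(1.19/10) = 1.315, G_2 = 10^(16.1/10) = 40.74
  Stage 3: F_3 = 10^(9.56/10) = 9.036, G_3 = 10^(−7.08/10) = 0.1959
Friis cascade:
  F = 1.355 + (1.315 − 1)/0.7379 + (9.036 − 1)/30.06 = 2.050
NF = 10 log₁₀(2.050) = 3.12 dB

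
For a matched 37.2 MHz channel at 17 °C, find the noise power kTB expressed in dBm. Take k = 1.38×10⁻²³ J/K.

−98.3 dBm

T = 17 °C + 273.15 = 290.15 K
P_n = kTB = 1.38×10⁻²³ × 290.15 × 3.72×10⁷ = 1.49×10⁻¹³ W
In dBm: 10 log₁₀(1.49×10⁻¹³ / 10⁻³) = −98.3 dBm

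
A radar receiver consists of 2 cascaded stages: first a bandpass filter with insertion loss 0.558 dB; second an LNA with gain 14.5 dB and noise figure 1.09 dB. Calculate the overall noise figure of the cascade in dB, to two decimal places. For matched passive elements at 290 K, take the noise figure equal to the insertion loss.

1.65 dB

Convert to linear (a loss of L dB is a gain of −L dB): F_i = 10^(NF_i/10), G_i = 10^(G_i,dB/10)
  Stage 1: F_1 = 10^(0.558/10) = 1.137, G_1 = 10^(−0.558/10) = 0.8794
  Stage 2: F_2 = 10^(1.09/10) = 1.285, G_2 = 10^(14.5/10) = 28.18
Friis cascade:
  F = 1.137 + (1.285 − 1)/0.8794 = 1.462
NF = 10 log₁₀(1.462) = 1.65 dB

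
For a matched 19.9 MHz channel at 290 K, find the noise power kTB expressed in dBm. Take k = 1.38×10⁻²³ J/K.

P_n = kTB = 1.38×10⁻²³ × 290 × 1.99×10⁷ = 7.96×10⁻¹⁴ W
In dBm: 10 log₁₀(7.96×10⁻¹⁴ / 10⁻³) = −101.0 dBm

−101.0 dBm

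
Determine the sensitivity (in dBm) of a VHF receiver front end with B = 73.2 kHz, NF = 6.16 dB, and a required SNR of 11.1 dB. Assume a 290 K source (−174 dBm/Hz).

−108.1 dBm

Sensitivity = −174 + 10 log₁₀(B) + NF + SNR_min
= −174 + 48.65 + 6.16 + 11.1
= −108.09 dBm → −108.1 dBm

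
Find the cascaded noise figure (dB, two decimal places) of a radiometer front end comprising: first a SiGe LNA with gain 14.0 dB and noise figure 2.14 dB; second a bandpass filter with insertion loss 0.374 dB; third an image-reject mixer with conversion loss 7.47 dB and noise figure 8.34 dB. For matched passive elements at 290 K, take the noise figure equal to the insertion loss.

2.77 dB

Convert to linear (a loss of L dB is a gain of −L dB): F_i = 10^(NF_i/10), G_i = 10^(G_i,dB/10)
  Stage 1: F_1 = 10^(2.14/10) = 1.637, G_1 = 10^(14.0/10) = 25.12
  Stage 2: F_2 = 10^(0.374/10) = 1.090, G_2 = 10^(−0.374/10) = 0.9175
  Stage 3: F_3 = 10^(8.34/10) = 6.823, G_3 = 10^(−7.47/10) = 0.1791
Friis cascade:
  F = 1.637 + (1.090 − 1)/25.12 + (6.823 − 1)/23.05 = 1.893
NF = 10 log₁₀(1.893) = 2.77 dB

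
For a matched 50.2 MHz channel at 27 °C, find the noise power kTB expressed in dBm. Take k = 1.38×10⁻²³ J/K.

T = 27 °C + 273.15 = 300.15 K
P_n = kTB = 1.38×10⁻²³ × 300.15 × 5.02×10⁷ = 2.08×10⁻¹³ W
In dBm: 10 log₁₀(2.08×10⁻¹³ / 10⁻³) = −96.8 dBm

−96.8 dBm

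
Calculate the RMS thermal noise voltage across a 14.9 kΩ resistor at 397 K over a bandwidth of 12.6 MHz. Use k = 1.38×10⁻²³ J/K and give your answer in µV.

V_n = √(4kTRB)
4kTRB = 4 × 1.38×10⁻²³ × 397 × 1.49×10⁴ × 1.26×10⁷ = 4.11×10⁻⁹ V²
V_n = √(4.11×10⁻⁹) = 6.41×10⁻⁵ V = 64.1 µV

64.1 µV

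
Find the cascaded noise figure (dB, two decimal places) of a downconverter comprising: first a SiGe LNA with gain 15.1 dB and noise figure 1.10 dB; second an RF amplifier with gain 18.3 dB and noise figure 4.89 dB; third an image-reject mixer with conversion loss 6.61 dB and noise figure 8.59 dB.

1.32 dB

Convert to linear (a loss of L dB is a gain of −L dB): F_i = 10^(NF_i/10), G_i = 10^(G_i,dB/10)
  Stage 1: F_1 = 10^(1.10/10) = 1.288, G_1 = 10^(15.1/10) = 32.36
  Stage 2: F_2 = 10^(4.89/10) = 3.083, G_2 = 10^(18.3/10) = 67.61
  Stage 3: F_3 = 10^(8.59/10) = 7.228, G_3 = 10^(−6.61/10) = 0.2183
Friis cascade:
  F = 1.288 + (3.083 − 1)/32.36 + (7.228 − 1)/2188 = 1.355
NF = 10 log₁₀(1.355) = 1.32 dB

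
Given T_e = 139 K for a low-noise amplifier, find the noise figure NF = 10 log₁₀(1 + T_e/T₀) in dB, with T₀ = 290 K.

1.70 dB

F = 1 + T_e/T₀ = 1 + 139/290 = 1.47931
NF = 10 log₁₀(1.47931) = 1.70 dB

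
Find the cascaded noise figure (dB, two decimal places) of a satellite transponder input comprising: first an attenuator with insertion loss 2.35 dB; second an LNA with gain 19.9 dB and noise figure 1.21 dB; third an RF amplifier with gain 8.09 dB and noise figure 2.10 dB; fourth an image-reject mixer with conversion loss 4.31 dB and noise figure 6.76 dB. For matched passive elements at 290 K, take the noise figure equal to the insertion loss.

3.60 dB

Convert to linear (a loss of L dB is a gain of −L dB): F_i = 10^(NF_i/10), G_i = 10^(G_i,dB/10)
  Stage 1: F_1 = 10^(2.35/10) = 1.718, G_1 = 10^(−2.35/10) = 0.5821
  Stage 2: F_2 = 10^(1.21/10) = 1.321, G_2 = 10^(19.9/10) = 97.72
  Stage 3: F_3 = 10^(2.10/10) = 1.622, G_3 = 10^(8.09/10) = 6.442
  Stage 4: F_4 = 10^(6.76/10) = 4.742, G_4 = 10^(−4.31/10) = 0.3707
Friis cascade:
  F = 1.718 + (1.321 − 1)/0.5821 + (1.622 − 1)/56.89 + (4.742 − 1)/366.4 = 2.291
NF = 10 log₁₀(2.291) = 3.60 dB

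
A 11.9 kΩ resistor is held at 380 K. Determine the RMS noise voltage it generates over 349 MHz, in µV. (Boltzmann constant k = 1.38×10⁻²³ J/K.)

V_n = √(4kTRB)
4kTRB = 4 × 1.38×10⁻²³ × 380 × 1.19×10⁴ × 3.49×10⁸ = 8.71×10⁻⁸ V²
V_n = √(8.71×10⁻⁸) = 2.95×10⁻⁴ V = 295 µV

295 µV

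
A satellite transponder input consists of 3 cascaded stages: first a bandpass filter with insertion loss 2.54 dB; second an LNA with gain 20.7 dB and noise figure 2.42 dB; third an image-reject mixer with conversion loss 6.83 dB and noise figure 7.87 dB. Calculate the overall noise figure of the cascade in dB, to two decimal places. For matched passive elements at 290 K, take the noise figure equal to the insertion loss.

5.07 dB

Convert to linear (a loss of L dB is a gain of −L dB): F_i = 10^(NF_i/10), G_i = 10^(G_i,dB/10)
  Stage 1: F_1 = 10^(2.54/10) = 1.795, G_1 = 10^(−2.54/10) = 0.5572
  Stage 2: F_2 = 10^(2.42/10) = 1.746, G_2 = 10^(20.7/10) = 117.5
  Stage 3: F_3 = 10^(7.87/10) = 6.124, G_3 = 10^(−6.83/10) = 0.2075
Friis cascade:
  F = 1.795 + (1.746 − 1)/0.5572 + (6.124 − 1)/65.46 = 3.212
NF = 10 log₁₀(3.212) = 5.07 dB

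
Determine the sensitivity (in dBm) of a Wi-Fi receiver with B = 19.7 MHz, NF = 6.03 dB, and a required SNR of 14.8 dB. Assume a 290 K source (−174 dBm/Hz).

−80.2 dBm

Sensitivity = −174 + 10 log₁₀(B) + NF + SNR_min
= −174 + 72.94 + 6.03 + 14.8
= −80.23 dBm → −80.2 dBm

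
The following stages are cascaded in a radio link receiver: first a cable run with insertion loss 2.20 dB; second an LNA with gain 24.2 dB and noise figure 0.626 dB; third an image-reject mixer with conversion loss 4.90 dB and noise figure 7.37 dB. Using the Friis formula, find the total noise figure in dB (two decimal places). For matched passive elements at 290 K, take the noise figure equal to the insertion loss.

Convert to linear (a loss of L dB is a gain of −L dB): F_i = 10^(NF_i/10), G_i = 10^(G_i,dB/10)
  Stage 1: F_1 = 10^(2.20/10) = 1.660, G_1 = 10^(−2.20/10) = 0.6026
  Stage 2: F_2 = 10^(0.626/10) = 1.155, G_2 = 10^(24.2/10) = 263.0
  Stage 3: F_3 = 10^(7.37/10) = 5.458, G_3 = 10^(−4.90/10) = 0.3236
Friis cascade:
  F = 1.660 + (1.155 − 1)/0.6026 + (5.458 − 1)/158.5 = 1.945
NF = 10 log₁₀(1.945) = 2.89 dB

2.89 dB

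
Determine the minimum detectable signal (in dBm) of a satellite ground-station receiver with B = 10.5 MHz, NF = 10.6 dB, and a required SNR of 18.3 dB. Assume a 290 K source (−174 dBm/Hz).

−74.9 dBm

Sensitivity = −174 + 10 log₁₀(B) + NF + SNR_min
= −174 + 70.21 + 10.6 + 18.3
= −74.89 dBm → −74.9 dBm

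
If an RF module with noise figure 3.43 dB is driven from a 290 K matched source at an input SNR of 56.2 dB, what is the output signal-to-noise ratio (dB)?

52.77 dB

By definition F = SNR_in/SNR_out, so in dB: SNR_out = SNR_in − NF
SNR_out = 56.2 − 3.43 = 52.77 dB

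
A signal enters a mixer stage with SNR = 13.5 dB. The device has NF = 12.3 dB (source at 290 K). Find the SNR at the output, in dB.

1.2 dB

By definition F = SNR_in/SNR_out, so in dB: SNR_out = SNR_in − NF
SNR_out = 13.5 − 12.3 = 1.2 dB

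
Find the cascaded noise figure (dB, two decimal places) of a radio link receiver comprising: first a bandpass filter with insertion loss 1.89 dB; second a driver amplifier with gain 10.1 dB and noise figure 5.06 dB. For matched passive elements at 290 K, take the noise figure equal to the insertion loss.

6.95 dB

Convert to linear (a loss of L dB is a gain of −L dB): F_i = 10^(NF_i/10), G_i = 10^(G_i,dB/10)
  Stage 1: F_1 = 10^(1.89/10) = 1.545, G_1 = 10^(−1.89/10) = 0.6471
  Stage 2: F_2 = 10^(5.06/10) = 3.206, G_2 = 10^(10.1/10) = 10.23
Friis cascade:
  F = 1.545 + (3.206 − 1)/0.6471 = 4.955
NF = 10 log₁₀(4.955) = 6.95 dB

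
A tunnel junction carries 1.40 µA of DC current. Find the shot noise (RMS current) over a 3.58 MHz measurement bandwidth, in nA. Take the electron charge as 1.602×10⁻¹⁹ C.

1.27 nA

I_n = √(2qI·B)
2qI·B = 2 × 1.602×10⁻¹⁹ × 1.40×10⁻⁶ × 3.58×10⁶ = 1.61×10⁻¹⁸ A²
I_n = √(1.61×10⁻¹⁸) = 1.27×10⁻⁹ A = 1.27 nA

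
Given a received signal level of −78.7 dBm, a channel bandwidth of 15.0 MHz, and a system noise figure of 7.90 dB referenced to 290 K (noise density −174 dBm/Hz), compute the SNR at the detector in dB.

Noise floor: N = −174 + 10 log₁₀(B) + NF
10 log₁₀(1.50×10⁷) = 71.76 dB
N = −174 + 71.76 + 7.90 = −94.34 dBm
SNR = P_sig − N = −78.7 − (−94.34) = 15.64 dB → 15.6 dB

15.6 dB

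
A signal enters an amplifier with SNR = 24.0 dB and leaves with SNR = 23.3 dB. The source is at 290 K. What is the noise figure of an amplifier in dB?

0.7 dB

NF (dB) = SNR_in(dB) − SNR_out(dB) when the source is at T₀
NF = 24.0 − 23.3 = 0.7 dB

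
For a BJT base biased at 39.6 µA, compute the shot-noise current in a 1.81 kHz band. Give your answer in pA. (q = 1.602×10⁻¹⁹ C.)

I_n = √(2qI·B)
2qI·B = 2 × 1.602×10⁻¹⁹ × 3.96×10⁻⁵ × 1.81×10³ = 2.30×10⁻²⁰ A²
I_n = √(2.30×10⁻²⁰) = 1.52×10⁻¹⁰ A = 152 pA

152 pA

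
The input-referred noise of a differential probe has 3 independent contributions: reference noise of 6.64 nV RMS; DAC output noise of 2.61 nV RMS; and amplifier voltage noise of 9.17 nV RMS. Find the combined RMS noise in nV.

Uncorrelated sources add in power (mean-square): V_tot = √(ΣV_i²)
V_tot = √[(6.64×10⁻⁹)² + (2.61×10⁻⁹)² + (9.17×10⁻⁹)²] = 1.16×10⁻⁸ V = 11.6 nV

11.6 nV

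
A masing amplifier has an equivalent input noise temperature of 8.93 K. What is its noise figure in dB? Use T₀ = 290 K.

0.132 dB

F = 1 + T_e/T₀ = 1 + 8.93/290 = 1.03079
NF = 10 log₁₀(1.03079) = 0.132 dB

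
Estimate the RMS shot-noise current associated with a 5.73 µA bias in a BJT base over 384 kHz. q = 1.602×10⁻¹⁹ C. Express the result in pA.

840 pA

I_n = √(2qI·B)
2qI·B = 2 × 1.602×10⁻¹⁹ × 5.73×10⁻⁶ × 3.84×10⁵ = 7.05×10⁻¹⁹ A²
I_n = √(7.05×10⁻¹⁹) = 8.40×10⁻¹⁰ A = 840 pA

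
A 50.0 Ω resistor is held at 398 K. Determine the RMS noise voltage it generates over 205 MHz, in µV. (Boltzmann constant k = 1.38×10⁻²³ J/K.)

V_n = √(4kTRB)
4kTRB = 4 × 1.38×10⁻²³ × 398 × 5.00×10¹ × 2.05×10⁸ = 2.25×10⁻¹⁰ V²
V_n = √(2.25×10⁻¹⁰) = 1.50×10⁻⁵ V = 15.0 µV

15.0 µV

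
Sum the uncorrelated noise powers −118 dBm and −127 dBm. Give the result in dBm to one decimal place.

−117.5 dBm

Convert to linear, add, convert back:
P₁ = 1.58×10⁻¹⁵ W, P₂ = 2.00×10⁻¹⁶ W
P_tot = 1.78×10⁻¹⁵ W → 10 log₁₀(P_tot / 10⁻³) = −117.5 dBm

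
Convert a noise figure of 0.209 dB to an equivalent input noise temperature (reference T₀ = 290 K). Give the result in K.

14.3 K

F = 10^(0.209/10) = 1.0493
T_e = (F − 1)·T₀ = (1.0493 − 1) × 290 = 14.3 K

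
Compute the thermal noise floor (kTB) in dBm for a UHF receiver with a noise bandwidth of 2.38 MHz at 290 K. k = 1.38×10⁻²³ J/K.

P_n = kTB = 1.38×10⁻²³ × 290 × 2.38×10⁶ = 9.52×10⁻¹⁵ W
In dBm: 10 log₁₀(9.52×10⁻¹⁵ / 10⁻³) = −110.2 dBm

−110.2 dBm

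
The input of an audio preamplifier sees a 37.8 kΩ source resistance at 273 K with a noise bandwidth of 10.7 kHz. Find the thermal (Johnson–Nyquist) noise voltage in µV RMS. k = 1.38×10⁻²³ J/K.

V_n = √(4kTRB)
4kTRB = 4 × 1.38×10⁻²³ × 273 × 3.78×10⁴ × 1.07×10⁴ = 6.10×10⁻¹² V²
V_n = √(6.10×10⁻¹²) = 2.47×10⁻⁶ V = 2.47 µV

2.47 µV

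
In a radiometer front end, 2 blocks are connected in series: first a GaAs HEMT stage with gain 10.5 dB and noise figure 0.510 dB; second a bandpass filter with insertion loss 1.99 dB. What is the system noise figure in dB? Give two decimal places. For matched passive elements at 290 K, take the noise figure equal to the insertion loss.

0.71 dB

Convert to linear (a loss of L dB is a gain of −L dB): F_i = 10^(NF_i/10), G_i = 10^(G_i,dB/10)
  Stage 1: F_1 = 10^(0.510/10) = 1.125, G_1 = 10^(10.5/10) = 11.22
  Stage 2: F_2 = 10^(1.99/10) = 1.581, G_2 = 10^(−1.99/10) = 0.6324
Friis cascade:
  F = 1.125 + (1.581 − 1)/11.22 = 1.176
NF = 10 log₁₀(1.176) = 0.71 dB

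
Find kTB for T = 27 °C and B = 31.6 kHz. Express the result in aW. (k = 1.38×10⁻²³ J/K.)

T = 27 °C + 273.15 = 300.15 K
P_n = kTB = 1.38×10⁻²³ × 300.15 × 3.16×10⁴ = 1.31×10⁻¹⁶ W = 131 aW

131 aW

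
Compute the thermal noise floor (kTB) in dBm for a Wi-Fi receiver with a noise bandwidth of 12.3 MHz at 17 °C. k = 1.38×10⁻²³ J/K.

−103.1 dBm

T = 17 °C + 273.15 = 290.15 K
P_n = kTB = 1.38×10⁻²³ × 290.15 × 1.23×10⁷ = 4.93×10⁻¹⁴ W
In dBm: 10 log₁₀(4.93×10⁻¹⁴ / 10⁻³) = −103.1 dBm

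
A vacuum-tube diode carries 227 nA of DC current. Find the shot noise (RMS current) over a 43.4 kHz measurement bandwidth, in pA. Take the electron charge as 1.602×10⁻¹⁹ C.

56.2 pA

I_n = √(2qI·B)
2qI·B = 2 × 1.602×10⁻¹⁹ × 2.27×10⁻⁷ × 4.34×10⁴ = 3.16×10⁻²¹ A²
I_n = √(3.16×10⁻²¹) = 5.62×10⁻¹¹ A = 56.2 pA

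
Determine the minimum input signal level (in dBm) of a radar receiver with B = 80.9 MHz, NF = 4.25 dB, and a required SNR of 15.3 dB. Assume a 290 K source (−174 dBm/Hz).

−75.4 dBm

Sensitivity = −174 + 10 log₁₀(B) + NF + SNR_min
= −174 + 79.08 + 4.25 + 15.3
= −75.37 dBm → −75.4 dBm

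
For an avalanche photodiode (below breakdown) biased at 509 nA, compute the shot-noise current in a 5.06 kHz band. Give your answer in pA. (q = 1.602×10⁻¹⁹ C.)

28.7 pA

I_n = √(2qI·B)
2qI·B = 2 × 1.602×10⁻¹⁹ × 5.09×10⁻⁷ × 5.06×10³ = 8.25×10⁻²² A²
I_n = √(8.25×10⁻²²) = 2.87×10⁻¹¹ A = 28.7 pA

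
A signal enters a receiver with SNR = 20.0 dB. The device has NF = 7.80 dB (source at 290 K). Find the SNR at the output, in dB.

12.20 dB

By definition F = SNR_in/SNR_out, so in dB: SNR_out = SNR_in − NF
SNR_out = 20.0 − 7.80 = 12.20 dB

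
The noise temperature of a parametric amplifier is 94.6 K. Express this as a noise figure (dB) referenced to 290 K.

F = 1 + T_e/T₀ = 1 + 94.6/290 = 1.32621
NF = 10 log₁₀(1.32621) = 1.23 dB

1.23 dB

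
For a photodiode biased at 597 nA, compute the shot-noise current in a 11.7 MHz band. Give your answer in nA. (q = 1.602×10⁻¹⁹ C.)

I_n = √(2qI·B)
2qI·B = 2 × 1.602×10⁻¹⁹ × 5.97×10⁻⁷ × 1.17×10⁷ = 2.24×10⁻¹⁸ A²
I_n = √(2.24×10⁻¹⁸) = 1.50×10⁻⁹ A = 1.50 nA

1.50 nA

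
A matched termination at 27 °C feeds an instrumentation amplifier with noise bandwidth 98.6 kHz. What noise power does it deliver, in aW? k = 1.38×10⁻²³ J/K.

T = 27 °C + 273.15 = 300.15 K
P_n = kTB = 1.38×10⁻²³ × 300.15 × 9.86×10⁴ = 4.08×10⁻¹⁶ W = 408 aW

408 aW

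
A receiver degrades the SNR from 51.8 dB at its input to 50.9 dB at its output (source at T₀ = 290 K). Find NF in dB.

NF (dB) = SNR_in(dB) − SNR_out(dB) when the source is at T₀
NF = 51.8 − 50.9 = 0.9 dB

0.9 dB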